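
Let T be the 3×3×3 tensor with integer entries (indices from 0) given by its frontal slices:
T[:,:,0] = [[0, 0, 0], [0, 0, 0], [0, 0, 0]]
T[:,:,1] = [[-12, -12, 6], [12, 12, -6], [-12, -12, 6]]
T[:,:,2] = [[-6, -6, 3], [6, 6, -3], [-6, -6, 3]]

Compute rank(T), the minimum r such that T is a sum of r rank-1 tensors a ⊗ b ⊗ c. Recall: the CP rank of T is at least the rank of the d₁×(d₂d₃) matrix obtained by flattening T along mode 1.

1

Lower bound: T ≠ 0 (e.g. T[0,0,1] = -12), so rank(T) ≥ 1.
Upper bound: if T = a ⊗ b ⊗ c then every fibre of T is a multiple of the corresponding factor, so read the factors off the fibres through the nonzero entry T[0,0,1] = -12.
The mode-1 fibre T[:,0,1] = [-12, 12, -12] gives a = [1, -1, 1] (primitive direction); the mode-2 fibre T[0,:,1] = [-12, -12, 6] gives b = [2, 2, -1]; then c[k] = T[0,0,k] / (a[0]·b[0]) = [0, -12, -6] / 2 = [0, -6, -3].
Expanding [1, -1, 1] ⊗ [2, 2, -1] ⊗ [0, -6, -3] reproduces all 27 entries of T, so T = [1, -1, 1] ⊗ [2, 2, -1] ⊗ [0, -6, -3] and rank(T) ≤ 1.
These bounds meet, so rank(T) = 1.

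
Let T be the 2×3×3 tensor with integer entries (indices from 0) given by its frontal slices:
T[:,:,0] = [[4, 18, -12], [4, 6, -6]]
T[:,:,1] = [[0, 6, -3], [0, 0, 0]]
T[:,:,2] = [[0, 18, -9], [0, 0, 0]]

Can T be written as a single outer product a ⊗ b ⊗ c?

No

The mode-1 unfolding of T (rows indexed by i, columns by (j,k) = (0,0), (0,1), (0,2), (1,0), (1,1), (1,2), (2,0), (2,1), (2,2)) is [[4, 0, 0, 18, 6, 18, -12, -3, -9], [4, 0, 0, 6, 0, 0, -6, 0, 0]].
There the 2×2 minor on rows i ∈ {0, 1}, columns (j,k) ∈ {(0,0), (1,0)} is det [[4, 18], [4, 6]] = -48 ≠ 0, so this unfolding has rank ≥ 2; CP rank is at least every unfolding rank, so rank(T) ≥ 2.
In particular rank(T) ≥ 2 > 1, so T is not rank-1.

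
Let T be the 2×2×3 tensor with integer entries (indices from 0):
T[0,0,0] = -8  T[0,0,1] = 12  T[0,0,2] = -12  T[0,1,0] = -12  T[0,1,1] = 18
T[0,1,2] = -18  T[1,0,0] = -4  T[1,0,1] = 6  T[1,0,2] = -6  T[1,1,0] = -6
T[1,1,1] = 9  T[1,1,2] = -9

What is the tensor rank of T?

Lower bound: T ≠ 0 (e.g. T[0,0,0] = -8), so rank(T) ≥ 1.
Upper bound: if T = a (x) b (x) c then every fibre of T is a multiple of the corresponding factor, so read the factors off the fibres through the nonzero entry T[0,0,0] = -8.
The mode-1 fibre T[:,0,0] = [-8, -4] gives a = (2, 1) (primitive direction); the mode-2 fibre T[0,:,0] = [-8, -12] gives b = (2, 3); then c[k] = T[0,0,k] / (a[0]·b[0]) = [-8, 12, -12] / 4 = (-2, 3, -3).
Expanding (2, 1) (x) (2, 3) (x) (-2, 3, -3) reproduces all 12 entries of T, so T = (2, 1) (x) (2, 3) (x) (-2, 3, -3) and rank(T) ≤ 1.
These bounds meet, so rank(T) = 1.

1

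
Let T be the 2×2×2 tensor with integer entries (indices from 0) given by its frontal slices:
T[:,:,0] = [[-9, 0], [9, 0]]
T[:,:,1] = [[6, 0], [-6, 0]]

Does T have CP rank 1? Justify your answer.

Yes

If T = a (x) b (x) c then every fibre of T is a multiple of the corresponding factor, so read the factors off the fibres through the nonzero entry T[0,0,0] = -9.
The mode-1 fibre T[:,0,0] = [-9, 9] gives a = [1, -1] (primitive direction); the mode-2 fibre T[0,:,0] = [-9, 0] gives b = [1, 0]; then c[k] = T[0,0,k] / (a[0]·b[0]) = [-9, 6] / 1 = [-9, 6].
Expanding [1, -1] (x) [1, 0] (x) [-9, 6] reproduces all 8 entries of T, so T = [1, -1] (x) [1, 0] (x) [-9, 6] and rank(T) ≤ 1.
Equivalently every frontal slice T[:,:,k] is c[k] times the rank-1 matrix [1, -1] (x) [1, 0]. So T has rank 1 (it is nonzero).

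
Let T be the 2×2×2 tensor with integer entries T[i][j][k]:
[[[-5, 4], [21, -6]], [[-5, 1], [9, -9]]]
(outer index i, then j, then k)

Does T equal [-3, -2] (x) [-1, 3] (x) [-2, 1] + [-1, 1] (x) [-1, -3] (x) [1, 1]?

Yes

Reconstruct entrywise from the claimed factors. For example, T[1,1,1] = -9 and Σₗ aₗ[1]bₗ[1]cₗ[1] = (-2)·(3)·(1) + (1)·(-3)·(1) = -9; checking all 8 entries, every one matches. The claim holds.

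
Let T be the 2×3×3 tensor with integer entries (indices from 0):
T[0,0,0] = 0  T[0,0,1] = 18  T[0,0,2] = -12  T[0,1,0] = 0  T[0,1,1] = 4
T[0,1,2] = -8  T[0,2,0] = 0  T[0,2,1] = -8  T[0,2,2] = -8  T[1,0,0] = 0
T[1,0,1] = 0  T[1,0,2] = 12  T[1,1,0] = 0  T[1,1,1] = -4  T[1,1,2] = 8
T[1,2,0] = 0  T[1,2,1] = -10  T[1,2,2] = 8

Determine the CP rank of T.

2

Lower bound: in the mode-2 unfolding of T (rows indexed by j, columns by (i,k)) the 2×2 minor on rows j ∈ {0, 1}, columns (i,k) ∈ {(0,1), (0,2)} is det [[18, -12], [4, -8]] = -96 ≠ 0, so that unfolding has rank ≥ 2 and hence rank(T) ≥ 2 (CP rank is at least every unfolding rank, though it can be larger).
Upper bound: with S_k = T[:,:,k], the two rank-1 terms a₁b₁ᵀ, a₂b₂ᵀ are the rank-1 members of the pencil x·S₁ + y·S₂.
The 2×2 minor of x·S₁ + y·S₂ on rows {0,1}, columns {0,1} is −72·x² + 144·xy = (-72)·(x − 2·y)(x), vanishing at (x:y) = (2:1) and (0:1).
M₁ = 2·S₁ + S₂ = [[24, 0, -24], [12, 0, -12]] = 12·[2, 1][1, 0, -1]ᵀ and M₂ = S₂ = [[-12, -8, -8], [12, 8, 8]] = (-4)·[1, -1][3, 2, 2]ᵀ, so take a₁ = [2, 1], b₁ = [1, 0, -1], a₂ = [1, -1], b₂ = [3, 2, 2].
Each slice is an integer combination of E₁ = a₁b₁ᵀ and E₂ = a₂b₂ᵀ: S₀ = 0, S₁ = 6·E₁ + 2·E₂, S₂ = −4·E₂; reading off coefficients, c₁ = [0, 6, 0] and c₂ = [0, 2, -4].
Hence T = [2, 1] (x) [1, 0, -1] (x) [0, 6, 0] + [1, -1] (x) [3, 2, 2] (x) [0, 2, -4], so rank(T) ≤ 2.
These bounds meet, so rank(T) = 2.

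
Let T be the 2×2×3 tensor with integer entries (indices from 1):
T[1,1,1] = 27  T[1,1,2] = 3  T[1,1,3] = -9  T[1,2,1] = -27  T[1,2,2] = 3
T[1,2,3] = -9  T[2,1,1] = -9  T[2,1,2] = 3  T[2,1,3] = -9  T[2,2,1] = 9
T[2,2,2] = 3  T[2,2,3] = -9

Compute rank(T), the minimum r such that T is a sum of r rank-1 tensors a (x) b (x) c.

2

Lower bound: the mode-3 unfolding of T (rows indexed by k, columns by (i,j) = (1,1), (1,2), (2,1), (2,2)) is [[27, -27, -9, 9], [3, 3, 3, 3], [-9, -9, -9, -9]].
There the 2×2 minor on rows k ∈ {1, 2}, columns (i,j) ∈ {(1,1), (1,2)} is det [[27, -27], [3, 3]] = 162 ≠ 0, so this unfolding has rank ≥ 2; CP rank is at least every unfolding rank, so rank(T) ≥ 2. (Unfolding ranks only ever bound the CP rank from below — rank(T) can be strictly larger than all of them — so the matching upper bound has to come from an explicit 2-term decomposition.)
Upper bound — finding two terms. Write S_k = T[:,:,k] for the frontal slices: S₁ = [[27, -27], [-9, 9]], S₂ = [[3, 3], [3, 3]], S₃ = [[-9, -9], [-9, -9]].
If T = a₁ (x) b₁ (x) c₁ + a₂ (x) b₂ (x) c₂ then each S_k = c₁[k]·a₁b₁ᵀ + c₂[k]·a₂b₂ᵀ. S₁ and S₂ are linearly independent, so a₁b₁ᵀ and a₂b₂ᵀ must span the same plane of matrices: they are the rank-1 matrices of the form x·S₁ + y·S₂.
det(x·S₁ + y·S₂) is 216·xy = 216·(y)(x), vanishing at (x:y) = (1:0) and (0:1).
M₁ = S₁ = [[27, -27], [-9, 9]] = 9·(3, -1)(1, -1)ᵀ and M₂ = S₂ = [[3, 3], [3, 3]] = 3·(1, 1)(1, 1)ᵀ, so take a₁ = (3, -1), b₁ = (1, -1), a₂ = (1, 1), b₂ = (1, 1).
Each slice is an integer combination of E₁ = a₁b₁ᵀ and E₂ = a₂b₂ᵀ: S₁ = 9·E₁, S₂ = 3·E₂, S₃ = −9·E₂; reading off coefficients, c₁ = (9, 0, 0) and c₂ = (0, 3, -9).
Hence T = (3, -1) (x) (1, -1) (x) (9, 0, 0) + (1, 1) (x) (1, 1) (x) (0, 3, -9), so rank(T) ≤ 2.
These bounds meet, so rank(T) = 2.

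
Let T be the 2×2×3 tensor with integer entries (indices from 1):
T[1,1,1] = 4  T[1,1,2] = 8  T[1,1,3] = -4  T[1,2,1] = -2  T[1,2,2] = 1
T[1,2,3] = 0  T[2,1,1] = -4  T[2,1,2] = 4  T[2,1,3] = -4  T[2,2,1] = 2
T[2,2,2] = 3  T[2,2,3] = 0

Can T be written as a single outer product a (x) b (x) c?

The mode-3 unfolding of T (rows indexed by k, columns by (i,j) = (1,1), (1,2), (2,1), (2,2)) is [[4, -2, -4, 2], [8, 1, 4, 3], [-4, 0, -4, 0]].
There the 3×3 minor on rows k ∈ {1, 2, 3}, columns (i,j) ∈ {(1,1), (1,2), (2,1)} is det [[4, -2, -4], [8, 1, 4], [-4, 0, -4]] = -64 ≠ 0, so this unfolding has rank ≥ 3; CP rank is at least every unfolding rank, so rank(T) ≥ 3.
In particular rank(T) ≥ 3 > 1, so T is not rank-1.

No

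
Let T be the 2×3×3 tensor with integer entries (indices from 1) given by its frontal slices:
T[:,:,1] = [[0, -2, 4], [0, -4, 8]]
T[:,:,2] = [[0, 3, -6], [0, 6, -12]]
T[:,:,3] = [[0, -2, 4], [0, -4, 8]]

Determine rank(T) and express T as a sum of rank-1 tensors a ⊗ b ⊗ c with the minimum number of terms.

rank(T) = 1

Lower bound: T ≠ 0 (e.g. T[1,2,1] = -2), so rank(T) ≥ 1.
Upper bound: if T = a ⊗ b ⊗ c then every fibre of T is a multiple of the corresponding factor, so read the factors off the fibres through the nonzero entry T[1,2,1] = -2.
The mode-1 fibre T[:,2,1] = [-2, -4] gives a = [1, 2] (primitive direction); the mode-2 fibre T[1,:,1] = [0, -2, 4] gives b = [0, 1, -2]; then c[k] = T[1,2,k] / (a[1]·b[2]) = [-2, 3, -2] / 1 = [-2, 3, -2].
Expanding [1, 2] ⊗ [0, 1, -2] ⊗ [-2, 3, -2] reproduces all 18 entries of T, so T = [1, 2] ⊗ [0, 1, -2] ⊗ [-2, 3, -2] and rank(T) ≤ 1.
These bounds meet, so rank(T) = 1.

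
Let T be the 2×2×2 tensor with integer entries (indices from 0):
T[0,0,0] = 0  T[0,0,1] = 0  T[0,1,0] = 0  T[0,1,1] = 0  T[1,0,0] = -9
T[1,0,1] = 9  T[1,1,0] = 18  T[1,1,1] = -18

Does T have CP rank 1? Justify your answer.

If T = a ⊗ b ⊗ c then every fibre of T is a multiple of the corresponding factor, so read the factors off the fibres through the nonzero entry T[1,0,0] = -9.
The mode-1 fibre T[:,0,0] = [0, -9] gives a = (0, 1) (primitive direction); the mode-2 fibre T[1,:,0] = [-9, 18] gives b = (1, -2); then c[k] = T[1,0,k] / (a[1]·b[0]) = [-9, 9] / 1 = (-9, 9).
Expanding (0, 1) ⊗ (1, -2) ⊗ (-9, 9) reproduces all 8 entries of T, so T = (0, 1) ⊗ (1, -2) ⊗ (-9, 9) and rank(T) ≤ 1.
Equivalently every frontal slice T[:,:,k] is c[k] times the rank-1 matrix (0, 1) ⊗ (1, -2). So T has rank 1 (it is nonzero).

Yes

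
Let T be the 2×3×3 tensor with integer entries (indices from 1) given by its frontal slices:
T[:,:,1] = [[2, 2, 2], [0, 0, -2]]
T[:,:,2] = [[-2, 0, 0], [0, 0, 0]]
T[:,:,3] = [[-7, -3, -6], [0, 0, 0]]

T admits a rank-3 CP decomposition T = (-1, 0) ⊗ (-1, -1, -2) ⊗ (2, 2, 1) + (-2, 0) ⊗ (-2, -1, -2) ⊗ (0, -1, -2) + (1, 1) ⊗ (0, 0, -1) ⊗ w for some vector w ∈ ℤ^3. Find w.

w = (2, 0, 0)

Subtract the known terms from T to get the rank-1 residual R = (1, 1) ⊗ (0, 0, -1) ⊗ w, so R[i,j,k] = a[i]·b[j]·w[k]. Pick indices with nonzero a[1]·b[3] = (1)·(-1) = -1. Only the fibre through (1,3,·) is needed: R[1,3,:] = T[1,3,:] − Σₗ aₗ[1]bₗ[3]cₗ = [2, 0, -6] − (-1)·(-2)·(2, 2, 1) − (-2)·(-2)·(0, -1, -2) = [-2, 0, 0]. Then w[k] = R[1,3,k] / -1 for each k, giving w = [-2, 0, 0] / -1 = (2, 0, 0).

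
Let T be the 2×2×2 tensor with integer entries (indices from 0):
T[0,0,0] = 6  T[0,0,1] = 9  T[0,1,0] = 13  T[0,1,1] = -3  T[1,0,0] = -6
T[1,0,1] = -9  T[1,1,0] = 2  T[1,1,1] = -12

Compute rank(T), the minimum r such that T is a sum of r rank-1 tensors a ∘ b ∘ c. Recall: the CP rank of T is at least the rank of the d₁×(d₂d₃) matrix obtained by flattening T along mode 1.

2

Lower bound: the mode-2 unfolding of T (rows indexed by j, columns by (i,k) = (0,0), (0,1), (1,0), (1,1)) is [[6, 9, -6, -9], [13, -3, 2, -12]].
There the 2×2 minor on rows j ∈ {0, 1}, columns (i,k) ∈ {(0,0), (0,1)} is det [[6, 9], [13, -3]] = -135 ≠ 0, so this unfolding has rank ≥ 2; CP rank is at least every unfolding rank, so rank(T) ≥ 2. (This is only a lower bound: in general the CP rank may exceed every unfolding rank, so we still need to exhibit 2 rank-1 terms summing to T.)
Upper bound — finding two terms. Write S_k = T[:,:,k] for the frontal slices: S₀ = [[6, 13], [-6, 2]], S₁ = [[9, -3], [-9, -12]].
If T = a₁ ∘ b₁ ∘ c₁ + a₂ ∘ b₂ ∘ c₂ then each S_k = c₁[k]·a₁b₁ᵀ + c₂[k]·a₂b₂ᵀ. S₀ and S₁ are linearly independent, so a₁b₁ᵀ and a₂b₂ᵀ must span the same plane of matrices: they are the rank-1 matrices of the form x·S₀ + y·S₁.
det(x·S₀ + y·S₁) is 90·x² + 45·xy − 135·y² = 45·(2·x + 3·y)(x − y), vanishing at (x:y) = (3:-2) and (1:1).
M₁ = 3·S₀ − 2·S₁ = [[0, 45], [0, 30]] = 15·[3, 2][0, 1]ᵀ and M₂ = S₀ + S₁ = [[15, 10], [-15, -10]] = 5·[1, -1][3, 2]ᵀ, so take a₁ = [3, 2], b₁ = [0, 1], a₂ = [1, -1], b₂ = [3, 2].
Each slice is an integer combination of E₁ = a₁b₁ᵀ and E₂ = a₂b₂ᵀ: S₀ = 3·E₁ + 2·E₂, S₁ = −3·E₁ + 3·E₂; reading off coefficients, c₁ = [3, -3] and c₂ = [2, 3].
Hence T = [3, 2] ∘ [0, 1] ∘ [3, -3] + [1, -1] ∘ [3, 2] ∘ [2, 3], so rank(T) ≤ 2.
These bounds meet, so rank(T) = 2.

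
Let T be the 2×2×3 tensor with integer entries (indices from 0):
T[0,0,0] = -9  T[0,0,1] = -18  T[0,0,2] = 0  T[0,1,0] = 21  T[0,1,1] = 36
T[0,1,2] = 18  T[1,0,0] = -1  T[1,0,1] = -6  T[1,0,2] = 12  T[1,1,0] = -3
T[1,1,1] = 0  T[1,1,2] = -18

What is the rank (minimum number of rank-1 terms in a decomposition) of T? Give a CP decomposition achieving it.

Lower bound: the mode-1 unfolding of T (rows indexed by i, columns by (j,k) = (0,0), (0,1), (0,2), (1,0), (1,1), (1,2)) is [[-9, -18, 0, 21, 36, 18], [-1, -6, 12, -3, 0, -18]].
There the 2×2 minor on rows i ∈ {0, 1}, columns (j,k) ∈ {(0,0), (0,1)} is det [[-9, -18], [-1, -6]] = 36 ≠ 0, so this unfolding has rank ≥ 2; CP rank is at least every unfolding rank, so rank(T) ≥ 2. (Flattening ranks never certify an upper bound on CP rank; for that we must actually write T with 2 rank-1 terms.)
Upper bound — finding two terms. Write S_k = T[:,:,k] for the frontal slices: S₀ = [[-9, 21], [-1, -3]], S₁ = [[-18, 36], [-6, 0]], S₂ = [[0, 18], [12, -18]].
If T = a₁ (x) b₁ (x) c₁ + a₂ (x) b₂ (x) c₂ then each S_k = c₁[k]·a₁b₁ᵀ + c₂[k]·a₂b₂ᵀ. S₀ and S₁ are linearly independent, so a₁b₁ᵀ and a₂b₂ᵀ must span the same plane of matrices: they are the rank-1 matrices of the form x·S₀ + y·S₁.
det(x·S₀ + y·S₁) is 48·x² + 216·xy + 216·y² = 24·(x + 3·y)(2·x + 3·y), vanishing at (x:y) = (3:-1) and (3:-2).
M₁ = 3·S₀ − S₁ = [[-9, 27], [3, -9]] = (-3)·(3, -1)(1, -3)ᵀ and M₂ = 3·S₀ − 2·S₁ = [[9, -9], [9, -9]] = 9·(1, 1)(1, -1)ᵀ, so take a₁ = (3, -1), b₁ = (1, -3), a₂ = (1, 1), b₂ = (1, -1).
Each slice is an integer combination of E₁ = a₁b₁ᵀ and E₂ = a₂b₂ᵀ: S₀ = −2·E₁ − 3·E₂, S₁ = −3·E₁ − 9·E₂, S₂ = −3·E₁ + 9·E₂; reading off coefficients, c₁ = (-2, -3, -3) and c₂ = (-3, -9, 9).
Hence T = (3, -1) (x) (1, -3) (x) (-2, -3, -3) + (1, 1) (x) (1, -1) (x) (-3, -9, 9), so rank(T) ≤ 2.
These bounds meet, so rank(T) = 2.
Check entry T[1,0,0] = -1: (-1)·(1)·(-2) + (1)·(1)·(-3) = -1.

rank(T) = 2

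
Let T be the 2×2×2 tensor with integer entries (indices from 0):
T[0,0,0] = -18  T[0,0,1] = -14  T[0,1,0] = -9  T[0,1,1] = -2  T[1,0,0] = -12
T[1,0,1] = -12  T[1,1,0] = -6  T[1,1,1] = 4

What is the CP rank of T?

2

Lower bound: in the mode-1 unfolding of T (rows indexed by i, columns by (j,k)) the 2×2 minor on rows i ∈ {0, 1}, columns (j,k) ∈ {(0,0), (0,1)} is det [[-18, -14], [-12, -12]] = 48 ≠ 0, so that unfolding has rank ≥ 2 and hence rank(T) ≥ 2 (CP rank is at least every unfolding rank, though it can be larger).
Upper bound: with S_k = T[:,:,k], the two rank-1 terms a₁b₁ᵀ, a₂b₂ᵀ are the rank-1 members of the pencil x·S₀ + y·S₁.
det(x·S₀ + y·S₁) is −120·xy − 80·y² = (-40)·(3·x + 2·y)(y), vanishing at (x:y) = (2:-3) and (1:0).
M₁ = 2·S₀ − 3·S₁ = [[6, -12], [12, -24]] = 6·[1, 2][1, -2]ᵀ and M₂ = S₀ = [[-18, -9], [-12, -6]] = (-3)·[3, 2][2, 1]ᵀ, so take a₁ = [1, 2], b₁ = [1, -2], a₂ = [3, 2], b₂ = [2, 1].
Each slice is an integer combination of E₁ = a₁b₁ᵀ and E₂ = a₂b₂ᵀ: S₀ = −3·E₂, S₁ = −2·E₁ − 2·E₂; reading off coefficients, c₁ = [0, -2] and c₂ = [-3, -2].
Hence T = [1, 2] (x) [1, -2] (x) [0, -2] + [3, 2] (x) [2, 1] (x) [-3, -2], so rank(T) ≤ 2.
These bounds meet, so rank(T) = 2.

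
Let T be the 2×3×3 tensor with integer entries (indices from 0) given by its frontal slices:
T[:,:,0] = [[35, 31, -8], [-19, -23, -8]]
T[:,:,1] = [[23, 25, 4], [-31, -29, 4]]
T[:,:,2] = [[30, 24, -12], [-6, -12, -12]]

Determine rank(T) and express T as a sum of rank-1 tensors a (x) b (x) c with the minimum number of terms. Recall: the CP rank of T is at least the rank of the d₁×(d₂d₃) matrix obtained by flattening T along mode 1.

Lower bound: in the mode-3 unfolding of T (rows indexed by k, columns by (i,j)) the 2×2 minor on rows k ∈ {0, 1}, columns (i,j) ∈ {(0,0), (0,1)} is det [[35, 31], [23, 25]] = 162 ≠ 0, so that unfolding has rank ≥ 2 and hence rank(T) ≥ 2 (CP rank is at least every unfolding rank, though it can be larger).
Upper bound: with S_k = T[:,:,k], the two rank-1 terms a₁b₁ᵀ, a₂b₂ᵀ are the rank-1 members of the pencil x·S₀ + y·S₁.
The 2×2 minor of x·S₀ + y·S₁ on rows {0,1}, columns {0,1} is −216·x² − 108·xy + 108·y² = (-108)·(2·x − y)(x + y), vanishing at (x:y) = (1:2) and (1:-1).
M₁ = S₀ + 2·S₁ = [[81, 81, 0], [-81, -81, 0]] = 81·(1, -1)(1, 1, 0)ᵀ and M₂ = S₀ − S₁ = [[12, 6, -12], [12, 6, -12]] = 6·(1, 1)(2, 1, -2)ᵀ, so take a₁ = (1, -1), b₁ = (1, 1, 0), a₂ = (1, 1), b₂ = (2, 1, -2).
Each slice is an integer combination of E₁ = a₁b₁ᵀ and E₂ = a₂b₂ᵀ: S₀ = 27·E₁ + 4·E₂, S₁ = 27·E₁ − 2·E₂, S₂ = 18·E₁ + 6·E₂; reading off coefficients, c₁ = (27, 27, 18) and c₂ = (4, -2, 6).
Hence T = (1, -1) (x) (1, 1, 0) (x) (27, 27, 18) + (1, 1) (x) (2, 1, -2) (x) (4, -2, 6), so rank(T) ≤ 2.
These bounds meet, so rank(T) = 2.

rank(T) = 2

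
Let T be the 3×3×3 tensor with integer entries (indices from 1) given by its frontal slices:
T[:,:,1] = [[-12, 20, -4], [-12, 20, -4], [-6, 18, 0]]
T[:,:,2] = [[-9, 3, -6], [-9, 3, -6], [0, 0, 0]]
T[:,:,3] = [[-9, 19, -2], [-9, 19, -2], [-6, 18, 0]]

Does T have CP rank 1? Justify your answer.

No

The mode-2 unfolding of T (rows indexed by j, columns by (i,k) = (1,1), (1,2), (1,3), (2,1), (2,2), (2,3), (3,1), (3,2), (3,3)) is [[-12, -9, -9, -12, -9, -9, -6, 0, -6], [20, 3, 19, 20, 3, 19, 18, 0, 18], [-4, -6, -2, -4, -6, -2, 0, 0, 0]].
There the 2×2 minor on rows j ∈ {1, 2}, columns (i,k) ∈ {(1,1), (1,2)} is det [[-12, -9], [20, 3]] = 144 ≠ 0, so this unfolding has rank ≥ 2; CP rank is at least every unfolding rank, so rank(T) ≥ 2.
In particular rank(T) ≥ 2 > 1, so T is not rank-1.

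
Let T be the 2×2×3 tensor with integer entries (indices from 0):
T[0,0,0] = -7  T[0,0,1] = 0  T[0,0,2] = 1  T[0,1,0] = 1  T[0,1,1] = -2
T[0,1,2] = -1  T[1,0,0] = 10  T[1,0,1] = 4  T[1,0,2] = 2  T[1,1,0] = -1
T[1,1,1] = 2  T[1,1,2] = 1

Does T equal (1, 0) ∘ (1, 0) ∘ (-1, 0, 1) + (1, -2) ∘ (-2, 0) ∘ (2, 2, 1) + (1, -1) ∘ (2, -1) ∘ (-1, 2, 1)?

Yes

Reconstruct entrywise from the claimed factors. For example, T[0,1,0] = 1 and Σₗ aₗ[0]bₗ[1]cₗ[0] = (1)·(0)·(-1) + (1)·(0)·(2) + (1)·(-1)·(-1) = 1; checking all 12 entries, every one matches. The claim holds.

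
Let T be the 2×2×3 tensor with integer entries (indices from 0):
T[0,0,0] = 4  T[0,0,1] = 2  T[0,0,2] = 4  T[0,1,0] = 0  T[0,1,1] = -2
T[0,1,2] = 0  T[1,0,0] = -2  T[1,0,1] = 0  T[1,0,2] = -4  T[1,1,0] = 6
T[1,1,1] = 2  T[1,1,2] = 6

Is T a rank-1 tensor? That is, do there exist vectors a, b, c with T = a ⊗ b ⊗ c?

No

The mode-3 unfolding of T (rows indexed by k, columns by (i,j) = (0,0), (0,1), (1,0), (1,1)) is [[4, 0, -2, 6], [2, -2, 0, 2], [4, 0, -4, 6]].
There the 3×3 minor on rows k ∈ {0, 1, 2}, columns (i,j) ∈ {(0,0), (0,1), (1,0)} is det [[4, 0, -2], [2, -2, 0], [4, 0, -4]] = 16 ≠ 0, so this unfolding has rank ≥ 3; CP rank is at least every unfolding rank, so rank(T) ≥ 3.
In particular rank(T) ≥ 3 > 1, so T is not rank-1.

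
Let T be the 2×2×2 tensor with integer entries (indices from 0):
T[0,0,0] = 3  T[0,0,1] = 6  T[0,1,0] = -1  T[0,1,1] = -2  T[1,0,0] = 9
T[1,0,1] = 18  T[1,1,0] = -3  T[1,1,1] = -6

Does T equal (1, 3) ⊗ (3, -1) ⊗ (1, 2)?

Reconstruct entrywise from the claimed factors. For example, T[0,0,1] = 6 and Σₗ aₗ[0]bₗ[0]cₗ[1] = (1)·(3)·(2) = 6; checking all 8 entries, every one matches. The claim holds.

Yes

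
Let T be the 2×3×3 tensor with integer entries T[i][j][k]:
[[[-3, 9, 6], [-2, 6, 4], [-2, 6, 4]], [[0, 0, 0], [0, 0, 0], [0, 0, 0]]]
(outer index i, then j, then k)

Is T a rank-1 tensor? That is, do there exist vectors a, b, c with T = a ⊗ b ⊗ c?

If T = a ⊗ b ⊗ c then every fibre of T is a multiple of the corresponding factor, so read the factors off the fibres through the nonzero entry T[0,0,0] = -3.
The mode-1 fibre T[:,0,0] = [-3, 0] gives a = [1, 0] (primitive direction); the mode-2 fibre T[0,:,0] = [-3, -2, -2] gives b = [3, 2, 2]; then c[k] = T[0,0,k] / (a[0]·b[0]) = [-3, 9, 6] / 3 = [-1, 3, 2].
Expanding [1, 0] ⊗ [3, 2, 2] ⊗ [-1, 3, 2] reproduces all 18 entries of T, so T = [1, 0] ⊗ [3, 2, 2] ⊗ [-1, 3, 2] and rank(T) ≤ 1.
Equivalently every frontal slice T[:,:,k] is c[k] times the rank-1 matrix [1, 0] ⊗ [3, 2, 2]. So T has rank 1 (it is nonzero).

Yes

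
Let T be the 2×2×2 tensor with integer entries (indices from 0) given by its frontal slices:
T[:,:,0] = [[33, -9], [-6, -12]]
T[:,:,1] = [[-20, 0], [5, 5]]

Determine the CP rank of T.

2

Lower bound: the mode-2 unfolding of T (rows indexed by j, columns by (i,k) = (0,0), (0,1), (1,0), (1,1)) is [[33, -20, -6, 5], [-9, 0, -12, 5]].
There the 2×2 minor on rows j ∈ {0, 1}, columns (i,k) ∈ {(0,0), (0,1)} is det [[33, -20], [-9, 0]] = -180 ≠ 0, so this unfolding has rank ≥ 2; CP rank is at least every unfolding rank, so rank(T) ≥ 2. (Unfolding ranks only ever bound the CP rank from below — rank(T) can be strictly larger than all of them — so the matching upper bound has to come from an explicit 2-term decomposition.)
Upper bound — finding two terms. Write S_k = T[:,:,k] for the frontal slices: S₀ = [[33, -9], [-6, -12]], S₁ = [[-20, 0], [5, 5]].
If T = a₁ ⊗ b₁ ⊗ c₁ + a₂ ⊗ b₂ ⊗ c₂ then each S_k = c₁[k]·a₁b₁ᵀ + c₂[k]·a₂b₂ᵀ. S₀ and S₁ are linearly independent, so a₁b₁ᵀ and a₂b₂ᵀ must span the same plane of matrices: they are the rank-1 matrices of the form x·S₀ + y·S₁.
det(x·S₀ + y·S₁) is −450·x² + 450·xy − 100·y² = (-50)·(3·x − 2·y)(3·x − y), vanishing at (x:y) = (2:3) and (1:3).
M₁ = 2·S₀ + 3·S₁ = [[6, -18], [3, -9]] = 3·(2, 1)(1, -3)ᵀ and M₂ = S₀ + 3·S₁ = [[-27, -9], [9, 3]] = (-3)·(3, -1)(3, 1)ᵀ, so take a₁ = (2, 1), b₁ = (1, -3), a₂ = (3, -1), b₂ = (3, 1).
Each slice is an integer combination of E₁ = a₁b₁ᵀ and E₂ = a₂b₂ᵀ: S₀ = 3·E₁ + 3·E₂, S₁ = −E₁ − 2·E₂; reading off coefficients, c₁ = (3, -1) and c₂ = (3, -2).
Hence T = (2, 1) ⊗ (1, -3) ⊗ (3, -1) + (3, -1) ⊗ (3, 1) ⊗ (3, -2), so rank(T) ≤ 2.
These bounds meet, so rank(T) = 2.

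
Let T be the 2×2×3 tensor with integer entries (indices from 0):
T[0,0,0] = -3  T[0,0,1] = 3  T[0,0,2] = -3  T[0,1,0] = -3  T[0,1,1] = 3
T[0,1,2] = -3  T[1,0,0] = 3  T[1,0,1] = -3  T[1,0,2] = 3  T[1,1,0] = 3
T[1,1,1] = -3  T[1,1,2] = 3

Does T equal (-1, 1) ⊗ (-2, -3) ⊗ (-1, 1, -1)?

No

Reconstruct entry (0,0,0) from the claimed factors: Σₗ aₗ[0]bₗ[0]cₗ[0] = (-1)·(-2)·(-1) = -2, but T[0,0,0] = -3. The claim is false.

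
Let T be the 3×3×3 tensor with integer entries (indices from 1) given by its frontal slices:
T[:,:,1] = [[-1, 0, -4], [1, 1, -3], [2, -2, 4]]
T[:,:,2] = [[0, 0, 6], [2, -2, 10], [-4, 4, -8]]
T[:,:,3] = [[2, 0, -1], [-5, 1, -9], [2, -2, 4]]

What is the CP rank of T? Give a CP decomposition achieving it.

rank(T) = 3

Lower bound: in the mode-1 unfolding of T (rows indexed by i, columns by (j,k)) the 3×3 minor on rows i ∈ {1, 2, 3}, columns (j,k) ∈ {(1,1), (1,2), (3,1)} is det [[-1, 0, -4], [1, 2, -3], [2, -4, 4]] = 36 ≠ 0, so that unfolding has rank ≥ 3 and hence rank(T) ≥ 3 (CP rank is at least every unfolding rank, though it can be larger).
Upper bound: T is a sum of 3 rank-1 terms, T = [1, -2, 0] (x) [1, 0, 1] (x) [-1, 0, 2] + [1, 1, 0] (x) [1, -1, -1] (x) [1, -2, 1] + [1, 2, -2] (x) [1, -1, 2] (x) [-1, 2, -1] (one valid choice — decompositions are not unique — normalised so each a, b is primitive with positive first nonzero entry; check it by expanding all entries), so rank(T) ≤ 3.
These bounds meet, so rank(T) = 3.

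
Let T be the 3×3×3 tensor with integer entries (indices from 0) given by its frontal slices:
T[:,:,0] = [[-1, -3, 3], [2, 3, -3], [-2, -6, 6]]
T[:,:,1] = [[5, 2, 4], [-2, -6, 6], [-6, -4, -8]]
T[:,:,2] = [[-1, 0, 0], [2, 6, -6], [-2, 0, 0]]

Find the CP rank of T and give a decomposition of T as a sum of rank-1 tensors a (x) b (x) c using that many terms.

Lower bound: the mode-2 unfolding of T (rows indexed by j, columns by (i,k) = (0,0), (0,1), (0,2), (1,0), (1,1), (1,2), (2,0), (2,1), (2,2)) is [[-1, 5, -1, 2, -2, 2, -2, -6, -2], [-3, 2, 0, 3, -6, 6, -6, -4, 0], [3, 4, 0, -3, 6, -6, 6, -8, 0]].
There the 3×3 minor on rows j ∈ {0, 1, 2}, columns (i,k) ∈ {(0,0), (0,1), (0,2)} is det [[-1, 5, -1], [-3, 2, 0], [3, 4, 0]] = 18 ≠ 0, so this unfolding has rank ≥ 3; CP rank is at least every unfolding rank, so rank(T) ≥ 3. (This is only a lower bound: in general the CP rank may exceed every unfolding rank, so we still need to exhibit 3 rank-1 terms summing to T.)
Upper bound: T is a sum of 3 rank-1 terms, T = (1, -2, 2) (x) (1, 2, -2) (x) (-1, 1, -1) + (1, 0, -2) (x) (2, 1, 2) (x) (0, 2, 0) + (1, 1, 2) (x) (0, 1, -1) (x) (-1, -2, 2) (written with every a and b primitive with positive leading entry and the scale carried by c; CP decompositions are not unique, and this one is verified by expanding entrywise), so rank(T) ≤ 3.
These bounds meet, so rank(T) = 3.

rank(T) = 3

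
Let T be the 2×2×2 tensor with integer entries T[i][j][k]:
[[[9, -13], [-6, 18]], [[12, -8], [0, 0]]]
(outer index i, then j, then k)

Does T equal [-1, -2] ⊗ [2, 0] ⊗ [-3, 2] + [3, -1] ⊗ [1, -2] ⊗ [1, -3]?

No

Reconstruct entry (1,0,0) from the claimed factors: Σₗ aₗ[1]bₗ[0]cₗ[0] = (-2)·(2)·(-3) + (-1)·(1)·(1) = 11, but T[1,0,0] = 12. The claim is false.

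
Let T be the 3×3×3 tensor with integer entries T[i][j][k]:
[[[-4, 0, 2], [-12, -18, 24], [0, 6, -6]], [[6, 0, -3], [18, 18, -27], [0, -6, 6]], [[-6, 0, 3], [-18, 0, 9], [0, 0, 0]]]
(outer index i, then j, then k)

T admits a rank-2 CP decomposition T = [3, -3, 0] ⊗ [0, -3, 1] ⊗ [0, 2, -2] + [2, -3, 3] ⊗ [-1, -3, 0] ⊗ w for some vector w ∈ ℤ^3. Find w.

w = [2, 0, -1]

Subtract the known terms from T to get the rank-1 residual R = [2, -3, 3] ⊗ [-1, -3, 0] ⊗ w, so R[i,j,k] = a[i]·b[j]·w[k]. Pick indices with nonzero a[0]·b[0] = (2)·(-1) = -2. Only the fibre through (0,0,·) is needed: R[0,0,:] = T[0,0,:] − Σₗ aₗ[0]bₗ[0]cₗ = [-4, 0, 2] − (3)·(0)·[0, 2, -2] = [-4, 0, 2]. Then w[k] = R[0,0,k] / -2 for each k, giving w = [-4, 0, 2] / -2 = [2, 0, -1].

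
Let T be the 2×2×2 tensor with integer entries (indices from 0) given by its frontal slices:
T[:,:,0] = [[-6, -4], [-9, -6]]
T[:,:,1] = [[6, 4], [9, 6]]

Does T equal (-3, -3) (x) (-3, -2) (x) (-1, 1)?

Reconstruct entry (0,0,0) from the claimed factors: Σₗ aₗ[0]bₗ[0]cₗ[0] = (-3)·(-3)·(-1) = -9, but T[0,0,0] = -6. The claim is false.

No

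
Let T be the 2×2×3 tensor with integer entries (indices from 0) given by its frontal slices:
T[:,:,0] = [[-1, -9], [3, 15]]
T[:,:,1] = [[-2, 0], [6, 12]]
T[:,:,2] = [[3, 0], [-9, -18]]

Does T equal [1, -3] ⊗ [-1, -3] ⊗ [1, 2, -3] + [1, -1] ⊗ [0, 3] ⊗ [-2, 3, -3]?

No

Reconstruct entry (0,1,1) from the claimed factors: Σₗ aₗ[0]bₗ[1]cₗ[1] = (1)·(-3)·(2) + (1)·(3)·(3) = 3, but T[0,1,1] = 0. The claim is false.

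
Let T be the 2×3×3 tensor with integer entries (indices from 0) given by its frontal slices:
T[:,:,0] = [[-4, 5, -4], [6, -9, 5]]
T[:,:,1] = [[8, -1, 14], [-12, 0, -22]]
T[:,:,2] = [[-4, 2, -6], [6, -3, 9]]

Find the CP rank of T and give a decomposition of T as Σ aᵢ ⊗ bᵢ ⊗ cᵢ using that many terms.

Lower bound: the mode-1 unfolding of T (rows indexed by i, columns by (j,k) = (0,0), (0,1), (0,2), (1,0), (1,1), (1,2), (2,0), (2,1), (2,2)) is [[-4, 8, -4, 5, -1, 2, -4, 14, -6], [6, -12, 6, -9, 0, -3, 5, -22, 9]].
There the 2×2 minor on rows i ∈ {0, 1}, columns (j,k) ∈ {(0,0), (1,0)} is det [[-4, 5], [6, -9]] = 6 ≠ 0, so this unfolding has rank ≥ 2; CP rank is at least every unfolding rank, so rank(T) ≥ 2. (This is only a lower bound: in general the CP rank may exceed every unfolding rank, so we still need to exhibit 2 rank-1 terms summing to T.)
Upper bound — finding two terms. Write S_k = T[:,:,k] for the frontal slices: S₀ = [[-4, 5, -4], [6, -9, 5]], S₁ = [[8, -1, 14], [-12, 0, -22]], S₂ = [[-4, 2, -6], [6, -3, 9]].
If T = a₁ ⊗ b₁ ⊗ c₁ + a₂ ⊗ b₂ ⊗ c₂ then each S_k = c₁[k]·a₁b₁ᵀ + c₂[k]·a₂b₂ᵀ. S₀ and S₁ are linearly independent, so a₁b₁ᵀ and a₂b₂ᵀ must span the same plane of matrices: they are the rank-1 matrices of the form x·S₀ + y·S₁.
The 2×2 minor of x·S₀ + y·S₁ on rows {0,1}, columns {0,1} is 6·x² − 6·xy − 12·y² = 6·(x − 2·y)(x + y), vanishing at (x:y) = (2:1) and (1:-1).
M₁ = 2·S₀ + S₁ = [[0, 9, 6], [0, -18, -12]] = 3·(1, -2)(0, 3, 2)ᵀ and M₂ = S₀ − S₁ = [[-12, 6, -18], [18, -9, 27]] = (-3)·(2, -3)(2, -1, 3)ᵀ, so take a₁ = (1, -2), b₁ = (0, 3, 2), a₂ = (2, -3), b₂ = (2, -1, 3).
Each slice is an integer combination of E₁ = a₁b₁ᵀ and E₂ = a₂b₂ᵀ: S₀ = E₁ − E₂, S₁ = E₁ + 2·E₂, S₂ = −E₂; reading off coefficients, c₁ = (1, 1, 0) and c₂ = (-1, 2, -1).
Hence T = (1, -2) ⊗ (0, 3, 2) ⊗ (1, 1, 0) + (2, -3) ⊗ (2, -1, 3) ⊗ (-1, 2, -1), so rank(T) ≤ 2.
These bounds meet, so rank(T) = 2.

rank(T) = 2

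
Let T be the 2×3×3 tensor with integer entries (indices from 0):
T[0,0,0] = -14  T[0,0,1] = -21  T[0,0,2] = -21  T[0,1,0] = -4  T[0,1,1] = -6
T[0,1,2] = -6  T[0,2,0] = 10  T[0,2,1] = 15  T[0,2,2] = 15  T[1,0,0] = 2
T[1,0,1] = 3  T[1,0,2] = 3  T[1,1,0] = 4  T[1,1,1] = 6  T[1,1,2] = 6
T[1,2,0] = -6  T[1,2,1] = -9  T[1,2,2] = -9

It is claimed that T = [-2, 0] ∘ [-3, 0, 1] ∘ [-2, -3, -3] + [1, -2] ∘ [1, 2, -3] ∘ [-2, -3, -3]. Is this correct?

No

Reconstruct entry (1,0,0) from the claimed factors: Σₗ aₗ[1]bₗ[0]cₗ[0] = (0)·(-3)·(-2) + (-2)·(1)·(-2) = 4, but T[1,0,0] = 2. The claim is false.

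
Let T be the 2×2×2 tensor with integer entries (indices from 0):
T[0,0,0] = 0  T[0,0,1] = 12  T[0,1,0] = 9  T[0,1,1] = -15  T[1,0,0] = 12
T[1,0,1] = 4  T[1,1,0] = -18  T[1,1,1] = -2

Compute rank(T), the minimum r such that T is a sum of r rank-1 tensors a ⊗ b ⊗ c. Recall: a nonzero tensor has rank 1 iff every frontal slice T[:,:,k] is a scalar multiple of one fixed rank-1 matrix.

2

Lower bound: the mode-2 unfolding of T (rows indexed by j, columns by (i,k) = (0,0), (0,1), (1,0), (1,1)) is [[0, 12, 12, 4], [9, -15, -18, -2]].
There the 2×2 minor on rows j ∈ {0, 1}, columns (i,k) ∈ {(0,0), (0,1)} is det [[0, 12], [9, -15]] = -108 ≠ 0, so this unfolding has rank ≥ 2; CP rank is at least every unfolding rank, so rank(T) ≥ 2. (This is only a lower bound: in general the CP rank may exceed every unfolding rank, so we still need to exhibit 2 rank-1 terms summing to T.)
Upper bound — finding two terms. Write S_k = T[:,:,k] for the frontal slices: S₀ = [[0, 9], [12, -18]], S₁ = [[12, -15], [4, -2]].
If T = a₁ ⊗ b₁ ⊗ c₁ + a₂ ⊗ b₂ ⊗ c₂ then each S_k = c₁[k]·a₁b₁ᵀ + c₂[k]·a₂b₂ᵀ. S₀ and S₁ are linearly independent, so a₁b₁ᵀ and a₂b₂ᵀ must span the same plane of matrices: they are the rank-1 matrices of the form x·S₀ + y·S₁.
det(x·S₀ + y·S₁) is −108·x² − 72·xy + 36·y² = (-36)·(3·x − y)(x + y), vanishing at (x:y) = (1:3) and (1:-1).
M₁ = S₀ + 3·S₁ = [[36, -36], [24, -24]] = 12·(3, 2)(1, -1)ᵀ and M₂ = S₀ − S₁ = [[-12, 24], [8, -16]] = (-4)·(3, -2)(1, -2)ᵀ, so take a₁ = (3, 2), b₁ = (1, -1), a₂ = (3, -2), b₂ = (1, -2).
Each slice is an integer combination of E₁ = a₁b₁ᵀ and E₂ = a₂b₂ᵀ: S₀ = 3·E₁ − 3·E₂, S₁ = 3·E₁ + E₂; reading off coefficients, c₁ = (3, 3) and c₂ = (-3, 1).
Hence T = (3, 2) ⊗ (1, -1) ⊗ (3, 3) + (3, -2) ⊗ (1, -2) ⊗ (-3, 1), so rank(T) ≤ 2.
These bounds meet, so rank(T) = 2.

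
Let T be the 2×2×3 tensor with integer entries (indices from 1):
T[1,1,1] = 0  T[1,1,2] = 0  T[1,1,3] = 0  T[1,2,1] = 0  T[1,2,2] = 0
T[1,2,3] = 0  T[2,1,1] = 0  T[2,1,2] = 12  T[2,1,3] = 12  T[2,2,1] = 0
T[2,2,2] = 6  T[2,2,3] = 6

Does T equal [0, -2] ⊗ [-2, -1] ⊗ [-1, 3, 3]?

Reconstruct entry (2,1,1) from the claimed factors: Σₗ aₗ[2]bₗ[1]cₗ[1] = (-2)·(-2)·(-1) = -4, but T[2,1,1] = 0. The claim is false.

No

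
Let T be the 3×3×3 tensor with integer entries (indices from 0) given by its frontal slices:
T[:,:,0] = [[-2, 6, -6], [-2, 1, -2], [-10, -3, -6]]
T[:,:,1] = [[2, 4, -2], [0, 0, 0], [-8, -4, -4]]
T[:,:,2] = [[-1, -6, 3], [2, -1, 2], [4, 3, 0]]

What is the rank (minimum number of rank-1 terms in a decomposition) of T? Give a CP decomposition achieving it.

Lower bound: the mode-3 unfolding of T (rows indexed by k, columns by (i,j) = (0,0), (0,1), (0,2), (1,0), (1,1), (1,2), (2,0), (2,1), (2,2)) is [[-2, 6, -6, -2, 1, -2, -10, -3, -6], [2, 4, -2, 0, 0, 0, -8, -4, -4], [-1, -6, 3, 2, -1, 2, 4, 3, 0]].
There the 3×3 minor on rows k ∈ {0, 1, 2}, columns (i,j) ∈ {(0,0), (0,1), (0,2)} is det [[-2, 6, -6], [2, 4, -2], [-1, -6, 3]] = 24 ≠ 0, so this unfolding has rank ≥ 3; CP rank is at least every unfolding rank, so rank(T) ≥ 3. (Unfolding ranks only ever bound the CP rank from below — rank(T) can be strictly larger than all of them — so the matching upper bound has to come from an explicit 3-term decomposition.)
Upper bound: T is a sum of 3 rank-1 terms, T = [1, 0, -1] (x) [1, 1, 0] (x) [4, 4, -4] + [1, 0, 2] (x) [1, 0, 1] (x) [-2, -2, -1] + [2, 1, 1] (x) [2, -1, 2] (x) [-1, 0, 1] (written with every a and b primitive with positive leading entry and the scale carried by c; CP decompositions are not unique, and this one is verified by expanding entrywise), so rank(T) ≤ 3.
These bounds meet, so rank(T) = 3.
Check entry T[1,2,1] = 0: (0)·(0)·(4) + (0)·(1)·(-2) + (1)·(2)·(0) = 0.

rank(T) = 3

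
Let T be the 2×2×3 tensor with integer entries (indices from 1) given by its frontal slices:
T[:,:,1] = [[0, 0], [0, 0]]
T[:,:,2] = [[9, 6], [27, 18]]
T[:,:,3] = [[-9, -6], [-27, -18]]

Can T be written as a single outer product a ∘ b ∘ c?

Yes

The mode-1 fibre T[:,1,2] = [9, 27] gives a = [1, 3] (primitive direction); the mode-2 fibre T[1,:,2] = [9, 6] gives b = [3, 2]; then c[k] = T[1,1,k] / (a[1]·b[1]) = [0, 9, -9] / 3 = [0, 3, -3].
Expanding [1, 3] ∘ [3, 2] ∘ [0, 3, -3] reproduces all 12 entries of T, so T = [1, 3] ∘ [3, 2] ∘ [0, 3, -3] and rank(T) ≤ 1.
Equivalently every frontal slice T[:,:,k] is c[k] times the rank-1 matrix [1, 3] ∘ [3, 2]. So T has rank 1 (it is nonzero).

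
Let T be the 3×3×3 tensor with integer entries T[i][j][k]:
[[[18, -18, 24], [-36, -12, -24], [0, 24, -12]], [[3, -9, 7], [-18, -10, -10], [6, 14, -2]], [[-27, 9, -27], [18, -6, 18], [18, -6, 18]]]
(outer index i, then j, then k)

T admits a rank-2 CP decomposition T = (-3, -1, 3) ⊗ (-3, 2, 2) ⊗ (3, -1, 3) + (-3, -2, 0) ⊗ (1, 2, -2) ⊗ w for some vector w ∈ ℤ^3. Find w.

Subtract the known terms from T to get the rank-1 residual R = (-3, -2, 0) ⊗ (1, 2, -2) ⊗ w, so R[i,j,k] = a[i]·b[j]·w[k]. Pick indices with nonzero a[0]·b[0] = (-3)·(1) = -3. Only the fibre through (0,0,·) is needed: R[0,0,:] = T[0,0,:] − Σₗ aₗ[0]bₗ[0]cₗ = [18, -18, 24] − (-3)·(-3)·(3, -1, 3) = [-9, -9, -3]. Then w[k] = R[0,0,k] / -3 for each k, giving w = [-9, -9, -3] / -3 = (3, 3, 1).

w = (3, 3, 1)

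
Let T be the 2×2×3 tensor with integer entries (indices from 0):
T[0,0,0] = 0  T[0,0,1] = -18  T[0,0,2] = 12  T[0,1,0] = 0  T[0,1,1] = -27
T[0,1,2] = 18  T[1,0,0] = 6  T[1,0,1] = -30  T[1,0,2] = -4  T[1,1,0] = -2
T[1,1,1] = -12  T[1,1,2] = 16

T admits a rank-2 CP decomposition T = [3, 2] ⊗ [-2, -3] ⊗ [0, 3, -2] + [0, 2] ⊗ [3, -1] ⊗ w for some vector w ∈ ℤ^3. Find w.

w = [1, -3, -2]

Subtract the known terms from T to get the rank-1 residual R = [0, 2] ⊗ [3, -1] ⊗ w, so R[i,j,k] = a[i]·b[j]·w[k]. Pick indices with nonzero a[1]·b[0] = (2)·(3) = 6. Only the fibre through (1,0,·) is needed: R[1,0,:] = T[1,0,:] − Σₗ aₗ[1]bₗ[0]cₗ = [6, -30, -4] − (2)·(-2)·[0, 3, -2] = [6, -18, -12]. Then w[k] = R[1,0,k] / 6 for each k, giving w = [6, -18, -12] / 6 = [1, -3, -2].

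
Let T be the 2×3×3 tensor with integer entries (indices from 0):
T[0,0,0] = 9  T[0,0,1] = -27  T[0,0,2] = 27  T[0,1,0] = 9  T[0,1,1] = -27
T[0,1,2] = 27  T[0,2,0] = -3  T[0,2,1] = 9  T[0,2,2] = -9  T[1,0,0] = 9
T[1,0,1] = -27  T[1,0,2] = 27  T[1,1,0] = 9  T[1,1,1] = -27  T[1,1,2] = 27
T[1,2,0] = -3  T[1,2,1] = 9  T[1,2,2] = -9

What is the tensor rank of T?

Lower bound: T ≠ 0 (e.g. T[0,0,0] = 9), so rank(T) ≥ 1.
Upper bound: if T = a ⊗ b ⊗ c then every fibre of T is a multiple of the corresponding factor, so read the factors off the fibres through the nonzero entry T[0,0,0] = 9.
The mode-1 fibre T[:,0,0] = [9, 9] gives a = [1, 1] (primitive direction); the mode-2 fibre T[0,:,0] = [9, 9, -3] gives b = [3, 3, -1]; then c[k] = T[0,0,k] / (a[0]·b[0]) = [9, -27, 27] / 3 = [3, -9, 9].
Expanding [1, 1] ⊗ [3, 3, -1] ⊗ [3, -9, 9] reproduces all 18 entries of T, so T = [1, 1] ⊗ [3, 3, -1] ⊗ [3, -9, 9] and rank(T) ≤ 1.
These bounds meet, so rank(T) = 1.

1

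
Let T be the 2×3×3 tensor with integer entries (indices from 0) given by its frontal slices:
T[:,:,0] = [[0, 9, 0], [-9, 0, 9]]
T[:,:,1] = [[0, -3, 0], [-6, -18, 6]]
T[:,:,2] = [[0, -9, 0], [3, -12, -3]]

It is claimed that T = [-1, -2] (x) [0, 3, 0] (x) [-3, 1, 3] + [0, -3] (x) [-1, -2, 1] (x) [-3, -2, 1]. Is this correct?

Yes

Reconstruct entrywise from the claimed factors. For example, T[0,1,1] = -3 and Σₗ aₗ[0]bₗ[1]cₗ[1] = (-1)·(3)·(1) + (0)·(-2)·(-2) = -3; checking all 18 entries, every one matches. The claim holds.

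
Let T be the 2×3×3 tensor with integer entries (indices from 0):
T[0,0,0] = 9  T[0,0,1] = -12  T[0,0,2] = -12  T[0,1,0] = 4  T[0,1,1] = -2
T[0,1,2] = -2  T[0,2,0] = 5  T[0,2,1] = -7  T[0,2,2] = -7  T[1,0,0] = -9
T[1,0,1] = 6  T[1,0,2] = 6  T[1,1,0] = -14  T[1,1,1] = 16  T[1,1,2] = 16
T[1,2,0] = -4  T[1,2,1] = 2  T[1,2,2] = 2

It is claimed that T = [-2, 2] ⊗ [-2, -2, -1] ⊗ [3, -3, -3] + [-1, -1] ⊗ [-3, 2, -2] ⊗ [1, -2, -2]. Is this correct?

Reconstruct entry (0,0,0) from the claimed factors: Σₗ aₗ[0]bₗ[0]cₗ[0] = (-2)·(-2)·(3) + (-1)·(-3)·(1) = 15, but T[0,0,0] = 9. The claim is false.

No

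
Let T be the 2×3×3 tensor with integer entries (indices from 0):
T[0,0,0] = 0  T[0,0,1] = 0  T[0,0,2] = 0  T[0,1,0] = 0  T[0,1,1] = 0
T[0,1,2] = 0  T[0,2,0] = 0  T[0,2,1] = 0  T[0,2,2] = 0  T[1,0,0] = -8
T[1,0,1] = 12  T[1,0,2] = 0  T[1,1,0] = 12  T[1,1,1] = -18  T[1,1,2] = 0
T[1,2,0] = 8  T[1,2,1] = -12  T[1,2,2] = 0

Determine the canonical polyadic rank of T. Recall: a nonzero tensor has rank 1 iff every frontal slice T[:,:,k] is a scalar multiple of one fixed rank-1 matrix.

Lower bound: T ≠ 0 (e.g. T[1,0,0] = -8), so rank(T) ≥ 1.
Upper bound: if T = a ⊗ b ⊗ c then every fibre of T is a multiple of the corresponding factor, so read the factors off the fibres through the nonzero entry T[1,0,0] = -8.
The mode-1 fibre T[:,0,0] = [0, -8] gives a = (0, 1) (primitive direction); the mode-2 fibre T[1,:,0] = [-8, 12, 8] gives b = (2, -3, -2); then c[k] = T[1,0,k] / (a[1]·b[0]) = [-8, 12, 0] / 2 = (-4, 6, 0).
Expanding (0, 1) ⊗ (2, -3, -2) ⊗ (-4, 6, 0) reproduces all 18 entries of T, so T = (0, 1) ⊗ (2, -3, -2) ⊗ (-4, 6, 0) and rank(T) ≤ 1.
These bounds meet, so rank(T) = 1.

1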